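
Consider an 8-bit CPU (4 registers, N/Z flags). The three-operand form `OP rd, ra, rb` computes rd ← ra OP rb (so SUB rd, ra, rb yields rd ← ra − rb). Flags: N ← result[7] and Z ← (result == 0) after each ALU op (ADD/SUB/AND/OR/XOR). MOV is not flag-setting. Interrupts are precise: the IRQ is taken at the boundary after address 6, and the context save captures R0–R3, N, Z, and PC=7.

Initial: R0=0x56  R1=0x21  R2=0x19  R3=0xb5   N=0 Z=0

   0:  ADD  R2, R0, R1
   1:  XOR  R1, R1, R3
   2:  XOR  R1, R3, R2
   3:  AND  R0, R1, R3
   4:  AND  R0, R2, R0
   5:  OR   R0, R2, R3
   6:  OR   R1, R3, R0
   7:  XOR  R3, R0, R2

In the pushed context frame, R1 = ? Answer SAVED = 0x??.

SAVED = 0xf7

after  0: R0=0x56 R1=0x21 R2=0x77 R3=0xb5  N=0 Z=0
after  1: R0=0x56 R1=0x94 R2=0x77 R3=0xb5  N=1 Z=0
after  2: R0=0x56 R1=0xc2 R2=0x77 R3=0xb5  N=1 Z=0
after  3: R0=0x80 R1=0xc2 R2=0x77 R3=0xb5  N=1 Z=0
after  4: R0=0x00 R1=0xc2 R2=0x77 R3=0xb5  N=0 Z=1
after  5: R0=0xf7 R1=0xc2 R2=0x77 R3=0xb5  N=1 Z=0
after  6: R0=0xf7 R1=0xf7 R2=0x77 R3=0xb5  N=1 Z=0
-- IRQ taken; context saved, return-PC = 7 --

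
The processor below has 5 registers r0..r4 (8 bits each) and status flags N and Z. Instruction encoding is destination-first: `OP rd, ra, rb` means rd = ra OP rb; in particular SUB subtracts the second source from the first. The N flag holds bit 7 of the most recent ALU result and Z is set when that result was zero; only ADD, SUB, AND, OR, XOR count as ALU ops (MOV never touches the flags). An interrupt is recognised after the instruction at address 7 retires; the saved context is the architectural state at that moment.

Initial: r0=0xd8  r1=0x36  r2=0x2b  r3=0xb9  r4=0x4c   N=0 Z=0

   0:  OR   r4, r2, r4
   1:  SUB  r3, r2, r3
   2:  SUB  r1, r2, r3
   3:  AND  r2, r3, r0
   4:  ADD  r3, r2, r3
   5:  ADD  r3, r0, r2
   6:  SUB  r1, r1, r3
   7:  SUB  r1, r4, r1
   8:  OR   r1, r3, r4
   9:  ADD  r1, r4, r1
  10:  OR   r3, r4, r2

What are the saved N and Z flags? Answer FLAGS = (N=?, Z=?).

after  0: r0=0xd8 r1=0x36 r2=0x2b r3=0xb9 r4=0x6f  N=0 Z=0
after  1: r0=0xd8 r1=0x36 r2=0x2b r3=0x72 r4=0x6f  N=0 Z=0
after  2: r0=0xd8 r1=0xb9 r2=0x2b r3=0x72 r4=0x6f  N=1 Z=0
after  3: r0=0xd8 r1=0xb9 r2=0x50 r3=0x72 r4=0x6f  N=0 Z=0
after  4: r0=0xd8 r1=0xb9 r2=0x50 r3=0xc2 r4=0x6f  N=1 Z=0
after  5: r0=0xd8 r1=0xb9 r2=0x50 r3=0x28 r4=0x6f  N=0 Z=0
after  6: r0=0xd8 r1=0x91 r2=0x50 r3=0x28 r4=0x6f  N=1 Z=0
after  7: r0=0xd8 r1=0xde r2=0x50 r3=0x28 r4=0x6f  N=1 Z=0
-- IRQ taken; context saved, return-PC = 8 --

FLAGS = (N=1, Z=0)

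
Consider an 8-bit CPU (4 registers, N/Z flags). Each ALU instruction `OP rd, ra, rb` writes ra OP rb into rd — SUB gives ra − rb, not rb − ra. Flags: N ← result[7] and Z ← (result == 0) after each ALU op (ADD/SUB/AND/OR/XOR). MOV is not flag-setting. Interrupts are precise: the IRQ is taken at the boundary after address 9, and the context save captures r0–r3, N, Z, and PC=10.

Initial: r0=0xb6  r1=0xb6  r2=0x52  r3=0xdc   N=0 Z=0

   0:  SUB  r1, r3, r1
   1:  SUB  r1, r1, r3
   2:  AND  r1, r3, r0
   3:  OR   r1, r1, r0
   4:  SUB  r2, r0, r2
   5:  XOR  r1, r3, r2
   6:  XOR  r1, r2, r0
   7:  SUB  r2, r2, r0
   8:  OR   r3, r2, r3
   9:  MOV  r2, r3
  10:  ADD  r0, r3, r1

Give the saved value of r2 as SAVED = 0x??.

SAVED = 0xfe

after  0: r0=0xb6 r1=0x26 r2=0x52 r3=0xdc  N=0 Z=0
after  1: r0=0xb6 r1=0x4a r2=0x52 r3=0xdc  N=0 Z=0
after  2: r0=0xb6 r1=0x94 r2=0x52 r3=0xdc  N=1 Z=0
after  3: r0=0xb6 r1=0xb6 r2=0x52 r3=0xdc  N=1 Z=0
after  4: r0=0xb6 r1=0xb6 r2=0x64 r3=0xdc  N=0 Z=0
after  5: r0=0xb6 r1=0xb8 r2=0x64 r3=0xdc  N=1 Z=0
after  6: r0=0xb6 r1=0xd2 r2=0x64 r3=0xdc  N=1 Z=0
after  7: r0=0xb6 r1=0xd2 r2=0xae r3=0xdc  N=1 Z=0
after  8: r0=0xb6 r1=0xd2 r2=0xae r3=0xfe  N=1 Z=0
after  9: r0=0xb6 r1=0xd2 r2=0xfe r3=0xfe  N=1 Z=0
-- IRQ taken; context saved, return-PC = 10 --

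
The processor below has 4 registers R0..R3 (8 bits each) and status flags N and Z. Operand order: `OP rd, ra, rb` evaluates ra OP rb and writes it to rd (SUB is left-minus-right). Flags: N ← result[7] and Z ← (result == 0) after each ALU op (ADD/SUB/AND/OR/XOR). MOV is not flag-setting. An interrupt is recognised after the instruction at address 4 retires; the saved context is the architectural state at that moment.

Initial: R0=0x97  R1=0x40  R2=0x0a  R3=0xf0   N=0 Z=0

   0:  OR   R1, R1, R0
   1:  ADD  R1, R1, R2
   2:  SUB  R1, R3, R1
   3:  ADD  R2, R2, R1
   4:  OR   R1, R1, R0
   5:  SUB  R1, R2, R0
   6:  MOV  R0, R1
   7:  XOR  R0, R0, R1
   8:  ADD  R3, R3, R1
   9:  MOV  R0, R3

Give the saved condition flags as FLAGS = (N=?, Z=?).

after  0: R0=0x97 R1=0xd7 R2=0x0a R3=0xf0  N=1 Z=0
after  1: R0=0x97 R1=0xe1 R2=0x0a R3=0xf0  N=1 Z=0
after  2: R0=0x97 R1=0x0f R2=0x0a R3=0xf0  N=0 Z=0
after  3: R0=0x97 R1=0x0f R2=0x19 R3=0xf0  N=0 Z=0
after  4: R0=0x97 R1=0x9f R2=0x19 R3=0xf0  N=1 Z=0
-- IRQ taken; context saved, return-PC = 5 --

FLAGS = (N=1, Z=0)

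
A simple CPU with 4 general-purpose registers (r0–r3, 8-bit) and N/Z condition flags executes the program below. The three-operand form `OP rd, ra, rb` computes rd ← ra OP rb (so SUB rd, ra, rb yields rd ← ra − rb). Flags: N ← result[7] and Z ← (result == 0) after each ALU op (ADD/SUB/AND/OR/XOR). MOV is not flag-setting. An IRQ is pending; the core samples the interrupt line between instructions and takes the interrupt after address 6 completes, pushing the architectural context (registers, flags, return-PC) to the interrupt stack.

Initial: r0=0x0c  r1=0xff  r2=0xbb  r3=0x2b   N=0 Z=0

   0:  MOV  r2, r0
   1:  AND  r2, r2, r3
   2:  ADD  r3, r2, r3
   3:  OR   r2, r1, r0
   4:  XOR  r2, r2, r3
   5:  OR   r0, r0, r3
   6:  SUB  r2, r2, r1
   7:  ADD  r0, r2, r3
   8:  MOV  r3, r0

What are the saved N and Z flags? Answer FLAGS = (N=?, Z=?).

FLAGS = (N=1, Z=0)

after  0: r0=0x0c r1=0xff r2=0x0c r3=0x2b  N=0 Z=0
after  1: r0=0x0c r1=0xff r2=0x08 r3=0x2b  N=0 Z=0
after  2: r0=0x0c r1=0xff r2=0x08 r3=0x33  N=0 Z=0
after  3: r0=0x0c r1=0xff r2=0xff r3=0x33  N=1 Z=0
after  4: r0=0x0c r1=0xff r2=0xcc r3=0x33  N=1 Z=0
after  5: r0=0x3f r1=0xff r2=0xcc r3=0x33  N=0 Z=0
after  6: r0=0x3f r1=0xff r2=0xcd r3=0x33  N=1 Z=0
-- IRQ taken; context saved, return-PC = 7 --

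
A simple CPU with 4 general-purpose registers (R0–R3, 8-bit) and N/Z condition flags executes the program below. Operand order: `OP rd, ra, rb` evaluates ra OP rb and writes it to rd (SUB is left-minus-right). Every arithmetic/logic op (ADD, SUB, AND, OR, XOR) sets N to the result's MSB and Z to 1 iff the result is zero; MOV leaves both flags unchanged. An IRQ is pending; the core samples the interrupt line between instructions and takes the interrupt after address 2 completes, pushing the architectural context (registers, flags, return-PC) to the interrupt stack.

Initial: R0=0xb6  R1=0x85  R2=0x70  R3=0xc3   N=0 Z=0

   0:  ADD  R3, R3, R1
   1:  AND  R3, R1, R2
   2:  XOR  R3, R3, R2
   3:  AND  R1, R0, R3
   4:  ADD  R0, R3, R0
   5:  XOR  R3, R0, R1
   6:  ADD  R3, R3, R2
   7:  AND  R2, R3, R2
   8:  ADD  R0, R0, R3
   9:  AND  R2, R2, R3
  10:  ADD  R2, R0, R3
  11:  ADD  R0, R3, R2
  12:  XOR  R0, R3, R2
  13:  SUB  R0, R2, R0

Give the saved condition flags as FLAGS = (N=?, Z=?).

FLAGS = (N=0, Z=0)

after  0: R0=0xb6 R1=0x85 R2=0x70 R3=0x48  N=0 Z=0
after  1: R0=0xb6 R1=0x85 R2=0x70 R3=0x00  N=0 Z=1
after  2: R0=0xb6 R1=0x85 R2=0x70 R3=0x70  N=0 Z=0
-- IRQ taken; context saved, return-PC = 3 --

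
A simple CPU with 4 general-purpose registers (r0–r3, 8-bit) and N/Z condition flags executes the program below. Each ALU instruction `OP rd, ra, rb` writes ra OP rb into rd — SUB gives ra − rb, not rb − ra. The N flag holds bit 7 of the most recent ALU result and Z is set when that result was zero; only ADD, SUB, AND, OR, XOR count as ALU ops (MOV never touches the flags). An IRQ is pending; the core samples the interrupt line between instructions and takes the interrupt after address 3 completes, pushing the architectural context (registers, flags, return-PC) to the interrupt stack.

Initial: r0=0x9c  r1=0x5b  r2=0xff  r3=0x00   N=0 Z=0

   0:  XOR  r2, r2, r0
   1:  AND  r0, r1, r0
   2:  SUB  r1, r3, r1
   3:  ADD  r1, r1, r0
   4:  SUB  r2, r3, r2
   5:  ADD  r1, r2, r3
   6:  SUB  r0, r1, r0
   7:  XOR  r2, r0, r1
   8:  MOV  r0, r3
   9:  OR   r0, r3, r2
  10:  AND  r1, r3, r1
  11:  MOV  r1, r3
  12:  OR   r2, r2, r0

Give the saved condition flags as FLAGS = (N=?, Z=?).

FLAGS = (N=1, Z=0)

after  0: r0=0x9c r1=0x5b r2=0x63 r3=0x00  N=0 Z=0
after  1: r0=0x18 r1=0x5b r2=0x63 r3=0x00  N=0 Z=0
after  2: r0=0x18 r1=0xa5 r2=0x63 r3=0x00  N=1 Z=0
after  3: r0=0x18 r1=0xbd r2=0x63 r3=0x00  N=1 Z=0
-- IRQ taken; context saved, return-PC = 4 --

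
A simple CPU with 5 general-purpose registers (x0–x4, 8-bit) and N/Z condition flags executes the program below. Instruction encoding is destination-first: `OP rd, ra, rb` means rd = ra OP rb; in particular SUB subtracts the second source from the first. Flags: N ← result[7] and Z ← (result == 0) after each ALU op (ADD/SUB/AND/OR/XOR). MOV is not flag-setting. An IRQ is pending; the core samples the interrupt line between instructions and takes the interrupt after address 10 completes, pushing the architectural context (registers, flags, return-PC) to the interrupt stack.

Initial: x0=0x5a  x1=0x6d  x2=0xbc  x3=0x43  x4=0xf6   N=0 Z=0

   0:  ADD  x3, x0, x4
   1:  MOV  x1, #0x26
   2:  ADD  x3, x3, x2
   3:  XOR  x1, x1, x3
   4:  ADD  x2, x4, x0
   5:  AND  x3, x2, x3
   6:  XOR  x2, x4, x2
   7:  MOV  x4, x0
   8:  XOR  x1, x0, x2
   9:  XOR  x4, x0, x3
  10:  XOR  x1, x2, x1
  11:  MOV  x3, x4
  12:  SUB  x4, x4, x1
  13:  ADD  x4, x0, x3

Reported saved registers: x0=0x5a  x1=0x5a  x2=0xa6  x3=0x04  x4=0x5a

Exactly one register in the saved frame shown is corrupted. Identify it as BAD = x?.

BAD = x3

after  0: x0=0x5a x1=0x6d x2=0xbc x3=0x50 x4=0xf6  N=0 Z=0
after  1: x0=0x5a x1=0x26 x2=0xbc x3=0x50 x4=0xf6  N=0 Z=0
after  2: x0=0x5a x1=0x26 x2=0xbc x3=0x0c x4=0xf6  N=0 Z=0
after  3: x0=0x5a x1=0x2a x2=0xbc x3=0x0c x4=0xf6  N=0 Z=0
after  4: x0=0x5a x1=0x2a x2=0x50 x3=0x0c x4=0xf6  N=0 Z=0
after  5: x0=0x5a x1=0x2a x2=0x50 x3=0x00 x4=0xf6  N=0 Z=1
after  6: x0=0x5a x1=0x2a x2=0xa6 x3=0x00 x4=0xf6  N=1 Z=0
after  7: x0=0x5a x1=0x2a x2=0xa6 x3=0x00 x4=0x5a  N=1 Z=0
after  8: x0=0x5a x1=0xfc x2=0xa6 x3=0x00 x4=0x5a  N=1 Z=0
after  9: x0=0x5a x1=0xfc x2=0xa6 x3=0x00 x4=0x5a  N=0 Z=0
after 10: x0=0x5a x1=0x5a x2=0xa6 x3=0x00 x4=0x5a  N=0 Z=0
-- IRQ taken; context saved, return-PC = 11 --
mismatch: x3: reported 0x04 vs actual 0x00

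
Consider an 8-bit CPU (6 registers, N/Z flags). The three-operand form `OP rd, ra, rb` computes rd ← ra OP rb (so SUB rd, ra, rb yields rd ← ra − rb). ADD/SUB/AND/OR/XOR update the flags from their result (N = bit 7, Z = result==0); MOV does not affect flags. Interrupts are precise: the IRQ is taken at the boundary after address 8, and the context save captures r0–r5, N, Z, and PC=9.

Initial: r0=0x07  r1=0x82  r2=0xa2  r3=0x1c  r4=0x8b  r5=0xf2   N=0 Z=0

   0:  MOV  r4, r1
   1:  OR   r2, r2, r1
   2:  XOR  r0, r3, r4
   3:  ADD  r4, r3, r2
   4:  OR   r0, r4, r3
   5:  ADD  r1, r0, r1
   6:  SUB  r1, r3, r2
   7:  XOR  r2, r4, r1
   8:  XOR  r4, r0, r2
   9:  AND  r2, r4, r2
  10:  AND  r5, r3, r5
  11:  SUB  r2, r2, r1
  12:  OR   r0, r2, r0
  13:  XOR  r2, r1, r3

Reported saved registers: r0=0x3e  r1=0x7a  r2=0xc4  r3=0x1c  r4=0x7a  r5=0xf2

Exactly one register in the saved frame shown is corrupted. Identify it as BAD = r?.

BAD = r0

after  0: r0=0x07 r1=0x82 r2=0xa2 r3=0x1c r4=0x82 r5=0xf2  N=0 Z=0
after  1: r0=0x07 r1=0x82 r2=0xa2 r3=0x1c r4=0x82 r5=0xf2  N=1 Z=0
after  2: r0=0x9e r1=0x82 r2=0xa2 r3=0x1c r4=0x82 r5=0xf2  N=1 Z=0
after  3: r0=0x9e r1=0x82 r2=0xa2 r3=0x1c r4=0xbe r5=0xf2  N=1 Z=0
after  4: r0=0xbe r1=0x82 r2=0xa2 r3=0x1c r4=0xbe r5=0xf2  N=1 Z=0
after  5: r0=0xbe r1=0x40 r2=0xa2 r3=0x1c r4=0xbe r5=0xf2  N=0 Z=0
after  6: r0=0xbe r1=0x7a r2=0xa2 r3=0x1c r4=0xbe r5=0xf2  N=0 Z=0
after  7: r0=0xbe r1=0x7a r2=0xc4 r3=0x1c r4=0xbe r5=0xf2  N=1 Z=0
after  8: r0=0xbe r1=0x7a r2=0xc4 r3=0x1c r4=0x7a r5=0xf2  N=0 Z=0
-- IRQ taken; context saved, return-PC = 9 --
mismatch: r0: reported 0x3e vs actual 0xbe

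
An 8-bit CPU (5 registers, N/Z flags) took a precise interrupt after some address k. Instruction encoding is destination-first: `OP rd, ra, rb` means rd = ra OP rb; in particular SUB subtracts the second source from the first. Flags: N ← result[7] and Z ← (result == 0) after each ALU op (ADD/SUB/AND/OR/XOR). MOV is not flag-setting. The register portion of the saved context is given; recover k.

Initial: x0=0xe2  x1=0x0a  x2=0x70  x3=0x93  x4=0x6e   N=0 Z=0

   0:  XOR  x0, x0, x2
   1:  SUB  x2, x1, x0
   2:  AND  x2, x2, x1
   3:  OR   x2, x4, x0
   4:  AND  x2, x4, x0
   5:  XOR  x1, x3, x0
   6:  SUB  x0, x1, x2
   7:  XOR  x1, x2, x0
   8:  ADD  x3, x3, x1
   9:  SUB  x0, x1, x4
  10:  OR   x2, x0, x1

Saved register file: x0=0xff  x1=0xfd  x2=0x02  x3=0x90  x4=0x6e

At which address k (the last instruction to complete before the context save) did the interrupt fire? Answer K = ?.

after  0: x0=0x92 x1=0x0a x2=0x70 x3=0x93 x4=0x6e  N=1 Z=0
after  1: x0=0x92 x1=0x0a x2=0x78 x3=0x93 x4=0x6e  N=0 Z=0
after  2: x0=0x92 x1=0x0a x2=0x08 x3=0x93 x4=0x6e  N=0 Z=0
after  3: x0=0x92 x1=0x0a x2=0xfe x3=0x93 x4=0x6e  N=1 Z=0
after  4: x0=0x92 x1=0x0a x2=0x02 x3=0x93 x4=0x6e  N=0 Z=0
after  5: x0=0x92 x1=0x01 x2=0x02 x3=0x93 x4=0x6e  N=0 Z=0
after  6: x0=0xff x1=0x01 x2=0x02 x3=0x93 x4=0x6e  N=1 Z=0
after  7: x0=0xff x1=0xfd x2=0x02 x3=0x93 x4=0x6e  N=1 Z=0
after  8: x0=0xff x1=0xfd x2=0x02 x3=0x90 x4=0x6e  N=1 Z=0
-- IRQ taken; context saved, return-PC = 9 --

K = 8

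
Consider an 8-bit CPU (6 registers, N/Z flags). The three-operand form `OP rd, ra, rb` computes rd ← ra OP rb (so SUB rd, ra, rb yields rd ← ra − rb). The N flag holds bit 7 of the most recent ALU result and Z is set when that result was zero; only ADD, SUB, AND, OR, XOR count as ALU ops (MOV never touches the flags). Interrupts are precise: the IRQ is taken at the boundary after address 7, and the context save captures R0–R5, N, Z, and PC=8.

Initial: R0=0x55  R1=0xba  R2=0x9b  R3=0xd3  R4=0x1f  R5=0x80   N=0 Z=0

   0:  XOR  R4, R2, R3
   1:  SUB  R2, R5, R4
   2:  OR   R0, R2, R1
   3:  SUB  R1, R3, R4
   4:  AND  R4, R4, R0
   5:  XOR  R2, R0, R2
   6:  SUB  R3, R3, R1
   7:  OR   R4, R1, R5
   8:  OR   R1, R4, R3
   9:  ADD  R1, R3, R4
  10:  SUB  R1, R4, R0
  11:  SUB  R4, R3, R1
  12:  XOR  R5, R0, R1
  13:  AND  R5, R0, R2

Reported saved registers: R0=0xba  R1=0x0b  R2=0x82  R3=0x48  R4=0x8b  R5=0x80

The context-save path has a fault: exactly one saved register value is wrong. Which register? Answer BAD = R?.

after  0: R0=0x55 R1=0xba R2=0x9b R3=0xd3 R4=0x48 R5=0x80  N=0 Z=0
after  1: R0=0x55 R1=0xba R2=0x38 R3=0xd3 R4=0x48 R5=0x80  N=0 Z=0
after  2: R0=0xba R1=0xba R2=0x38 R3=0xd3 R4=0x48 R5=0x80  N=1 Z=0
after  3: R0=0xba R1=0x8b R2=0x38 R3=0xd3 R4=0x48 R5=0x80  N=1 Z=0
after  4: R0=0xba R1=0x8b R2=0x38 R3=0xd3 R4=0x08 R5=0x80  N=0 Z=0
after  5: R0=0xba R1=0x8b R2=0x82 R3=0xd3 R4=0x08 R5=0x80  N=1 Z=0
after  6: R0=0xba R1=0x8b R2=0x82 R3=0x48 R4=0x08 R5=0x80  N=0 Z=0
after  7: R0=0xba R1=0x8b R2=0x82 R3=0x48 R4=0x8b R5=0x80  N=1 Z=0
-- IRQ taken; context saved, return-PC = 8 --
mismatch: R1: reported 0x0b vs actual 0x8b

BAD = R1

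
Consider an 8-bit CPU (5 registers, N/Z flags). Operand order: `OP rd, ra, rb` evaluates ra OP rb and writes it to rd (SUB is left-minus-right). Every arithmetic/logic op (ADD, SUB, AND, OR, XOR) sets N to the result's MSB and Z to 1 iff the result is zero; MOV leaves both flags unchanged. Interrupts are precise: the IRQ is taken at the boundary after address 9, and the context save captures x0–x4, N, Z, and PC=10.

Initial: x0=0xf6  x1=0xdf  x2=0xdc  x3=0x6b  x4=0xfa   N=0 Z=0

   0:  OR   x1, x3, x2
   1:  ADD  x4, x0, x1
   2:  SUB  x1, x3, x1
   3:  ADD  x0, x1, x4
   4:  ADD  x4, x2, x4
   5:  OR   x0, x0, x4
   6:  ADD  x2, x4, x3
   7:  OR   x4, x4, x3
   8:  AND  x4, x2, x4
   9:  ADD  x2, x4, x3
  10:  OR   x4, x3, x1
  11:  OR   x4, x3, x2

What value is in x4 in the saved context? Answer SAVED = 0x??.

SAVED = 0x38

after  0: x0=0xf6 x1=0xff x2=0xdc x3=0x6b x4=0xfa  N=1 Z=0
after  1: x0=0xf6 x1=0xff x2=0xdc x3=0x6b x4=0xf5  N=1 Z=0
after  2: x0=0xf6 x1=0x6c x2=0xdc x3=0x6b x4=0xf5  N=0 Z=0
after  3: x0=0x61 x1=0x6c x2=0xdc x3=0x6b x4=0xf5  N=0 Z=0
after  4: x0=0x61 x1=0x6c x2=0xdc x3=0x6b x4=0xd1  N=1 Z=0
after  5: x0=0xf1 x1=0x6c x2=0xdc x3=0x6b x4=0xd1  N=1 Z=0
after  6: x0=0xf1 x1=0x6c x2=0x3c x3=0x6b x4=0xd1  N=0 Z=0
after  7: x0=0xf1 x1=0x6c x2=0x3c x3=0x6b x4=0xfb  N=1 Z=0
after  8: x0=0xf1 x1=0x6c x2=0x3c x3=0x6b x4=0x38  N=0 Z=0
after  9: x0=0xf1 x1=0x6c x2=0xa3 x3=0x6b x4=0x38  N=1 Z=0
-- IRQ taken; context saved, return-PC = 10 --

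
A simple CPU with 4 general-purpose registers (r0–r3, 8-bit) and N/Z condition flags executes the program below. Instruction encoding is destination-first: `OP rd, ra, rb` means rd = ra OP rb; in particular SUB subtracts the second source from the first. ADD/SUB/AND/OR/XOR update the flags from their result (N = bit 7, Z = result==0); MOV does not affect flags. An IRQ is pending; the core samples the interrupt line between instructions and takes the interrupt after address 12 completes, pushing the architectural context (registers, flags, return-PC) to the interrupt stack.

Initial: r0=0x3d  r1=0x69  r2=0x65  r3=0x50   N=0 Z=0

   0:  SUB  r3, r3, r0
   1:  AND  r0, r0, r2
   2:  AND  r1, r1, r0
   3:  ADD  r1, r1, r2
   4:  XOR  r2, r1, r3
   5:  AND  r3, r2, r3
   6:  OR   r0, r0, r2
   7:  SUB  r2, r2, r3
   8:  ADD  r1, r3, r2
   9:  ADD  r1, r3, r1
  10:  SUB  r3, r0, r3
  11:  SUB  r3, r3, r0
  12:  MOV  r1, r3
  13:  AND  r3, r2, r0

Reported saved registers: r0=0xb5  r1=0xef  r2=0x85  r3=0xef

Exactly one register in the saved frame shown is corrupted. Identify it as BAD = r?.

BAD = r2

after  0: r0=0x3d r1=0x69 r2=0x65 r3=0x13  N=0 Z=0
after  1: r0=0x25 r1=0x69 r2=0x65 r3=0x13  N=0 Z=0
after  2: r0=0x25 r1=0x21 r2=0x65 r3=0x13  N=0 Z=0
after  3: r0=0x25 r1=0x86 r2=0x65 r3=0x13  N=1 Z=0
after  4: r0=0x25 r1=0x86 r2=0x95 r3=0x13  N=1 Z=0
after  5: r0=0x25 r1=0x86 r2=0x95 r3=0x11  N=0 Z=0
after  6: r0=0xb5 r1=0x86 r2=0x95 r3=0x11  N=1 Z=0
after  7: r0=0xb5 r1=0x86 r2=0x84 r3=0x11  N=1 Z=0
after  8: r0=0xb5 r1=0x95 r2=0x84 r3=0x11  N=1 Z=0
after  9: r0=0xb5 r1=0xa6 r2=0x84 r3=0x11  N=1 Z=0
after 10: r0=0xb5 r1=0xa6 r2=0x84 r3=0xa4  N=1 Z=0
after 11: r0=0xb5 r1=0xa6 r2=0x84 r3=0xef  N=1 Z=0
after 12: r0=0xb5 r1=0xef r2=0x84 r3=0xef  N=1 Z=0
-- IRQ taken; context saved, return-PC = 13 --
mismatch: r2: reported 0x85 vs actual 0x84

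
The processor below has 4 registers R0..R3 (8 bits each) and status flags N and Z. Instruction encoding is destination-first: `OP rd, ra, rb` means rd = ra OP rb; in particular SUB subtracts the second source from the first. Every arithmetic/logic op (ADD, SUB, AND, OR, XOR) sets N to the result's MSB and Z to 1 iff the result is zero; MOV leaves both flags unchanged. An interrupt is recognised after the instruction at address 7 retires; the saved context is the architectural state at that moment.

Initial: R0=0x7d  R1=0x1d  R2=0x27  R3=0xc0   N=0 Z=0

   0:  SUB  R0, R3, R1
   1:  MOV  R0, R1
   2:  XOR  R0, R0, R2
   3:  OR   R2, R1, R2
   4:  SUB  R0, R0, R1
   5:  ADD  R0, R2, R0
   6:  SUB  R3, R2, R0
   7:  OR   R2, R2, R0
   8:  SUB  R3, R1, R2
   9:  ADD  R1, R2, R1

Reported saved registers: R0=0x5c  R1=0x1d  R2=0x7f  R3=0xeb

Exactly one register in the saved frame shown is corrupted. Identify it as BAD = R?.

after  0: R0=0xa3 R1=0x1d R2=0x27 R3=0xc0  N=1 Z=0
after  1: R0=0x1d R1=0x1d R2=0x27 R3=0xc0  N=1 Z=0
after  2: R0=0x3a R1=0x1d R2=0x27 R3=0xc0  N=0 Z=0
after  3: R0=0x3a R1=0x1d R2=0x3f R3=0xc0  N=0 Z=0
after  4: R0=0x1d R1=0x1d R2=0x3f R3=0xc0  N=0 Z=0
after  5: R0=0x5c R1=0x1d R2=0x3f R3=0xc0  N=0 Z=0
after  6: R0=0x5c R1=0x1d R2=0x3f R3=0xe3  N=1 Z=0
after  7: R0=0x5c R1=0x1d R2=0x7f R3=0xe3  N=0 Z=0
-- IRQ taken; context saved, return-PC = 8 --
mismatch: R3: reported 0xeb vs actual 0xe3

BAD = R3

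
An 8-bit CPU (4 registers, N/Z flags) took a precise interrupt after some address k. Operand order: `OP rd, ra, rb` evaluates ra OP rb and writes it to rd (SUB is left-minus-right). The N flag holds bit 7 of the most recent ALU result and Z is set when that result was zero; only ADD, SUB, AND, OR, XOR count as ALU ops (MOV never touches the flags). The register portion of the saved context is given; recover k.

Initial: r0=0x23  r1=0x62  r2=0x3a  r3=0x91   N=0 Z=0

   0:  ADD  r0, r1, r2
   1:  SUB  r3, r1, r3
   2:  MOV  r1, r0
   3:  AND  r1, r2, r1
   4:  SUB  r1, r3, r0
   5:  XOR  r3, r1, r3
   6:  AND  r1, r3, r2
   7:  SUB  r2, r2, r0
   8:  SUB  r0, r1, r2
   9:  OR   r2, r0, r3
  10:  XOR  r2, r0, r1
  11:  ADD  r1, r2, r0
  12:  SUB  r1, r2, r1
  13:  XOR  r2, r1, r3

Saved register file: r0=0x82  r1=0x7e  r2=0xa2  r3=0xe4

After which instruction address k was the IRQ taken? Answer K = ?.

after  0: r0=0x9c r1=0x62 r2=0x3a r3=0x91  N=1 Z=0
after  1: r0=0x9c r1=0x62 r2=0x3a r3=0xd1  N=1 Z=0
after  2: r0=0x9c r1=0x9c r2=0x3a r3=0xd1  N=1 Z=0
after  3: r0=0x9c r1=0x18 r2=0x3a r3=0xd1  N=0 Z=0
after  4: r0=0x9c r1=0x35 r2=0x3a r3=0xd1  N=0 Z=0
after  5: r0=0x9c r1=0x35 r2=0x3a r3=0xe4  N=1 Z=0
after  6: r0=0x9c r1=0x20 r2=0x3a r3=0xe4  N=0 Z=0
after  7: r0=0x9c r1=0x20 r2=0x9e r3=0xe4  N=1 Z=0
after  8: r0=0x82 r1=0x20 r2=0x9e r3=0xe4  N=1 Z=0
after  9: r0=0x82 r1=0x20 r2=0xe6 r3=0xe4  N=1 Z=0
after 10: r0=0x82 r1=0x20 r2=0xa2 r3=0xe4  N=1 Z=0
after 11: r0=0x82 r1=0x24 r2=0xa2 r3=0xe4  N=0 Z=0
after 12: r0=0x82 r1=0x7e r2=0xa2 r3=0xe4  N=0 Z=0
-- IRQ taken; context saved, return-PC = 13 --

K = 12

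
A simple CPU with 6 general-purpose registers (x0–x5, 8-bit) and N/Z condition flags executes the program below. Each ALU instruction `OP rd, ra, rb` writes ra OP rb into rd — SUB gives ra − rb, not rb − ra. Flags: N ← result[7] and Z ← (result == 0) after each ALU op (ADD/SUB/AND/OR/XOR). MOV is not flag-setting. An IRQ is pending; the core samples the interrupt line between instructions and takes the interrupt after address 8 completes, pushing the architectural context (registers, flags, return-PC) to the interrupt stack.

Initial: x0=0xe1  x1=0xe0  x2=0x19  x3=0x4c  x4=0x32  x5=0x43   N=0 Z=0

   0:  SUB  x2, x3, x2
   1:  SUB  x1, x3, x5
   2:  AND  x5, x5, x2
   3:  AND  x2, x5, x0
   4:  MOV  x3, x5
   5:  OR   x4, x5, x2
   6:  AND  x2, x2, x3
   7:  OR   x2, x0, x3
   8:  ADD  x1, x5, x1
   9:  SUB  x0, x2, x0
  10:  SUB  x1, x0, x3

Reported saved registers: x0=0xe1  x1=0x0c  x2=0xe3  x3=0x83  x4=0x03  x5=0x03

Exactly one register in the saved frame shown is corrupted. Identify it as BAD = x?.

after  0: x0=0xe1 x1=0xe0 x2=0x33 x3=0x4c x4=0x32 x5=0x43  N=0 Z=0
after  1: x0=0xe1 x1=0x09 x2=0x33 x3=0x4c x4=0x32 x5=0x43  N=0 Z=0
after  2: x0=0xe1 x1=0x09 x2=0x33 x3=0x4c x4=0x32 x5=0x03  N=0 Z=0
after  3: x0=0xe1 x1=0x09 x2=0x01 x3=0x4c x4=0x32 x5=0x03  N=0 Z=0
after  4: x0=0xe1 x1=0x09 x2=0x01 x3=0x03 x4=0x32 x5=0x03  N=0 Z=0
after  5: x0=0xe1 x1=0x09 x2=0x01 x3=0x03 x4=0x03 x5=0x03  N=0 Z=0
after  6: x0=0xe1 x1=0x09 x2=0x01 x3=0x03 x4=0x03 x5=0x03  N=0 Z=0
after  7: x0=0xe1 x1=0x09 x2=0xe3 x3=0x03 x4=0x03 x5=0x03  N=1 Z=0
after  8: x0=0xe1 x1=0x0c x2=0xe3 x3=0x03 x4=0x03 x5=0x03  N=0 Z=0
-- IRQ taken; context saved, return-PC = 9 --
mismatch: x3: reported 0x83 vs actual 0x03

BAD = x3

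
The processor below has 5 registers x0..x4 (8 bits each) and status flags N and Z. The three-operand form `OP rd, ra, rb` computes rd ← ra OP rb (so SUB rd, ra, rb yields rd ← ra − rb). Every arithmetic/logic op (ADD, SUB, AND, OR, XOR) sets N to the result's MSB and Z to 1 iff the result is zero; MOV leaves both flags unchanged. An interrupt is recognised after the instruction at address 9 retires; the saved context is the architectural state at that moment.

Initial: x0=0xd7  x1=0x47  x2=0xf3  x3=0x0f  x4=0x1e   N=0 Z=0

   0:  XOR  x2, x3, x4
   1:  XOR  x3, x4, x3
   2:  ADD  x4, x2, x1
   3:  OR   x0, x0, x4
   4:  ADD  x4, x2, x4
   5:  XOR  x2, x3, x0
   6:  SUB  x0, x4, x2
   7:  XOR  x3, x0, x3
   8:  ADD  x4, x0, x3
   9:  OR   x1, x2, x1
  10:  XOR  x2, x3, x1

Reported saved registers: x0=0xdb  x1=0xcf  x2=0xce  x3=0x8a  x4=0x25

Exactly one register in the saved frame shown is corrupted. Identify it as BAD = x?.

BAD = x0

after  0: x0=0xd7 x1=0x47 x2=0x11 x3=0x0f x4=0x1e  N=0 Z=0
after  1: x0=0xd7 x1=0x47 x2=0x11 x3=0x11 x4=0x1e  N=0 Z=0
after  2: x0=0xd7 x1=0x47 x2=0x11 x3=0x11 x4=0x58  N=0 Z=0
after  3: x0=0xdf x1=0x47 x2=0x11 x3=0x11 x4=0x58  N=1 Z=0
after  4: x0=0xdf x1=0x47 x2=0x11 x3=0x11 x4=0x69  N=0 Z=0
after  5: x0=0xdf x1=0x47 x2=0xce x3=0x11 x4=0x69  N=1 Z=0
after  6: x0=0x9b x1=0x47 x2=0xce x3=0x11 x4=0x69  N=1 Z=0
after  7: x0=0x9b x1=0x47 x2=0xce x3=0x8a x4=0x69  N=1 Z=0
after  8: x0=0x9b x1=0x47 x2=0xce x3=0x8a x4=0x25  N=0 Z=0
after  9: x0=0x9b x1=0xcf x2=0xce x3=0x8a x4=0x25  N=1 Z=0
-- IRQ taken; context saved, return-PC = 10 --
mismatch: x0: reported 0xdb vs actual 0x9b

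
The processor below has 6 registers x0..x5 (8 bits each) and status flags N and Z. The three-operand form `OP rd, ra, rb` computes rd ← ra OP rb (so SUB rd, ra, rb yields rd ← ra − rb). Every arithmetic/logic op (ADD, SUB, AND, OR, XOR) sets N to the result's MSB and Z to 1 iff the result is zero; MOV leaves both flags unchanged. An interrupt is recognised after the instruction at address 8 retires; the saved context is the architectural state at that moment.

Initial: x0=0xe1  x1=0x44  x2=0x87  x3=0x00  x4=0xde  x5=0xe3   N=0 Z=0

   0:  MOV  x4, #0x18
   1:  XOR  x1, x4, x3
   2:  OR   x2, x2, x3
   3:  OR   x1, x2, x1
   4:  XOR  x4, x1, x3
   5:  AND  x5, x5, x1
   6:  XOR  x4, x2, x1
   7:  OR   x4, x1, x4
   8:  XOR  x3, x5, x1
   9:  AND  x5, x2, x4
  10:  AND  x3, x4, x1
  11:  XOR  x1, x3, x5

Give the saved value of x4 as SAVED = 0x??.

SAVED = 0x9f

after  0: x0=0xe1 x1=0x44 x2=0x87 x3=0x00 x4=0x18 x5=0xe3  N=0 Z=0
after  1: x0=0xe1 x1=0x18 x2=0x87 x3=0x00 x4=0x18 x5=0xe3  N=0 Z=0
after  2: x0=0xe1 x1=0x18 x2=0x87 x3=0x00 x4=0x18 x5=0xe3  N=1 Z=0
after  3: x0=0xe1 x1=0x9f x2=0x87 x3=0x00 x4=0x18 x5=0xe3  N=1 Z=0
after  4: x0=0xe1 x1=0x9f x2=0x87 x3=0x00 x4=0x9f x5=0xe3  N=1 Z=0
after  5: x0=0xe1 x1=0x9f x2=0x87 x3=0x00 x4=0x9f x5=0x83  N=1 Z=0
after  6: x0=0xe1 x1=0x9f x2=0x87 x3=0x00 x4=0x18 x5=0x83  N=0 Z=0
after  7: x0=0xe1 x1=0x9f x2=0x87 x3=0x00 x4=0x9f x5=0x83  N=1 Z=0
after  8: x0=0xe1 x1=0x9f x2=0x87 x3=0x1c x4=0x9f x5=0x83  N=0 Z=0
-- IRQ taken; context saved, return-PC = 9 --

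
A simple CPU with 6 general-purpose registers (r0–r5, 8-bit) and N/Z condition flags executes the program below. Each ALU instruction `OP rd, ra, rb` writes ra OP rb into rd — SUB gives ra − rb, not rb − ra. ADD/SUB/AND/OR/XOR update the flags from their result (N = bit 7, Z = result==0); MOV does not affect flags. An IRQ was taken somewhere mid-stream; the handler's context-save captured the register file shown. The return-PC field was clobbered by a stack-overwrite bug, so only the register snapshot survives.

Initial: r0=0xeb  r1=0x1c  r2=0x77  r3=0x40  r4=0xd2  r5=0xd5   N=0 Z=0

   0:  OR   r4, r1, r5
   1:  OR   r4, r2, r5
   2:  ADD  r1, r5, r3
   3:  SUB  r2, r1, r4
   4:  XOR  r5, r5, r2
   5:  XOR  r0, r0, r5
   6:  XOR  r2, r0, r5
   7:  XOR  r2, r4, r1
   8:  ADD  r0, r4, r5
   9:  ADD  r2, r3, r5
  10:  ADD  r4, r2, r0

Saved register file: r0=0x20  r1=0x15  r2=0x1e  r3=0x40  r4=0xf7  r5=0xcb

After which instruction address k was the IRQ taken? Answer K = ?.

K = 5

after  0: r0=0xeb r1=0x1c r2=0x77 r3=0x40 r4=0xdd r5=0xd5  N=1 Z=0
after  1: r0=0xeb r1=0x1c r2=0x77 r3=0x40 r4=0xf7 r5=0xd5  N=1 Z=0
after  2: r0=0xeb r1=0x15 r2=0x77 r3=0x40 r4=0xf7 r5=0xd5  N=0 Z=0
after  3: r0=0xeb r1=0x15 r2=0x1e r3=0x40 r4=0xf7 r5=0xd5  N=0 Z=0
after  4: r0=0xeb r1=0x15 r2=0x1e r3=0x40 r4=0xf7 r5=0xcb  N=1 Z=0
after  5: r0=0x20 r1=0x15 r2=0x1e r3=0x40 r4=0xf7 r5=0xcb  N=0 Z=0
-- IRQ taken; context saved, return-PC = 6 --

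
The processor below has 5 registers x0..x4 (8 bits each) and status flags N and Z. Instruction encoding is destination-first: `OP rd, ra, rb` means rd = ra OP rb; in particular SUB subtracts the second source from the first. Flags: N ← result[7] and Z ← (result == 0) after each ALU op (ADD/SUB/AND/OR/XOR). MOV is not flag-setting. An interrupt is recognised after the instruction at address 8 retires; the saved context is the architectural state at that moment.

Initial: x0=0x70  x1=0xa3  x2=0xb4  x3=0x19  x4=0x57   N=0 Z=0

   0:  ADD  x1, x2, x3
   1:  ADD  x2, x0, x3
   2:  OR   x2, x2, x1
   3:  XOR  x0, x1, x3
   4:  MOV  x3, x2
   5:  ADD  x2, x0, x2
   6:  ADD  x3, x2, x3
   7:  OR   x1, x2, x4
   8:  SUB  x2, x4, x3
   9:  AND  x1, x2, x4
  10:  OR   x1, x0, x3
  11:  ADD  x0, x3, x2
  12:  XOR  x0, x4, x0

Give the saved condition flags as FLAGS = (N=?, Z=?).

FLAGS = (N=1, Z=0)

after  0: x0=0x70 x1=0xcd x2=0xb4 x3=0x19 x4=0x57  N=1 Z=0
after  1: x0=0x70 x1=0xcd x2=0x89 x3=0x19 x4=0x57  N=1 Z=0
after  2: x0=0x70 x1=0xcd x2=0xcd x3=0x19 x4=0x57  N=1 Z=0
after  3: x0=0xd4 x1=0xcd x2=0xcd x3=0x19 x4=0x57  N=1 Z=0
after  4: x0=0xd4 x1=0xcd x2=0xcd x3=0xcd x4=0x57  N=1 Z=0
after  5: x0=0xd4 x1=0xcd x2=0xa1 x3=0xcd x4=0x57  N=1 Z=0
after  6: x0=0xd4 x1=0xcd x2=0xa1 x3=0x6e x4=0x57  N=0 Z=0
after  7: x0=0xd4 x1=0xf7 x2=0xa1 x3=0x6e x4=0x57  N=1 Z=0
after  8: x0=0xd4 x1=0xf7 x2=0xe9 x3=0x6e x4=0x57  N=1 Z=0
-- IRQ taken; context saved, return-PC = 9 --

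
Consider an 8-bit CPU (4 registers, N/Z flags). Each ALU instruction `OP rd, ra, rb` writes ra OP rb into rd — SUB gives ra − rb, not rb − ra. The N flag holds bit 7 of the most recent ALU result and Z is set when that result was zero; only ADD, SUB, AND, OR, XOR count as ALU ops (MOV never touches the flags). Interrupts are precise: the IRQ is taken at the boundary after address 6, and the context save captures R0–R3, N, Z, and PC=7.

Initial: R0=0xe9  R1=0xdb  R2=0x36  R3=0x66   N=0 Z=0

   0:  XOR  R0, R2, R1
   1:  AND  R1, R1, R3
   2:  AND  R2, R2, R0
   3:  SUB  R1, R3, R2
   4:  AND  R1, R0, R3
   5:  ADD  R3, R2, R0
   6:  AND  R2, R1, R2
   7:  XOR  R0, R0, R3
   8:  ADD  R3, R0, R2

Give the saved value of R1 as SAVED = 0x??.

after  0: R0=0xed R1=0xdb R2=0x36 R3=0x66  N=1 Z=0
after  1: R0=0xed R1=0x42 R2=0x36 R3=0x66  N=0 Z=0
after  2: R0=0xed R1=0x42 R2=0x24 R3=0x66  N=0 Z=0
after  3: R0=0xed R1=0x42 R2=0x24 R3=0x66  N=0 Z=0
after  4: R0=0xed R1=0x64 R2=0x24 R3=0x66  N=0 Z=0
after  5: R0=0xed R1=0x64 R2=0x24 R3=0x11  N=0 Z=0
after  6: R0=0xed R1=0x64 R2=0x24 R3=0x11  N=0 Z=0
-- IRQ taken; context saved, return-PC = 7 --

SAVED = 0x64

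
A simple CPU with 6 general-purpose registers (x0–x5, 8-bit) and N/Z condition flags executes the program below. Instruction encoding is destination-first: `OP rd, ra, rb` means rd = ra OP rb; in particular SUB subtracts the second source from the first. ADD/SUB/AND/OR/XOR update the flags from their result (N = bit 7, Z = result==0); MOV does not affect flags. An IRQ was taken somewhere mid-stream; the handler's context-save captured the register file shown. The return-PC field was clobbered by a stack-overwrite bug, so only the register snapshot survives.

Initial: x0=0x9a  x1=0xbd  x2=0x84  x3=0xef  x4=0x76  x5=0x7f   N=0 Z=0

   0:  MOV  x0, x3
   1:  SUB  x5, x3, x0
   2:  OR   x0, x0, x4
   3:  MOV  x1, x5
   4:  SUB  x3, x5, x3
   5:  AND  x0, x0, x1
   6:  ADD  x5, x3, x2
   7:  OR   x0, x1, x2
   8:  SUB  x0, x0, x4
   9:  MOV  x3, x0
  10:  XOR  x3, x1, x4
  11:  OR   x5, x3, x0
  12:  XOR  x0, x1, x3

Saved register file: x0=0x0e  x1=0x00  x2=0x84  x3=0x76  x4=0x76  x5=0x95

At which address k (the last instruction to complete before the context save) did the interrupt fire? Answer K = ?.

K = 10

after  0: x0=0xef x1=0xbd x2=0x84 x3=0xef x4=0x76 x5=0x7f  N=0 Z=0
after  1: x0=0xef x1=0xbd x2=0x84 x3=0xef x4=0x76 x5=0x00  N=0 Z=1
after  2: x0=0xff x1=0xbd x2=0x84 x3=0xef x4=0x76 x5=0x00  N=1 Z=0
after  3: x0=0xff x1=0x00 x2=0x84 x3=0xef x4=0x76 x5=0x00  N=1 Z=0
after  4: x0=0xff x1=0x00 x2=0x84 x3=0x11 x4=0x76 x5=0x00  N=0 Z=0
after  5: x0=0x00 x1=0x00 x2=0x84 x3=0x11 x4=0x76 x5=0x00  N=0 Z=1
after  6: x0=0x00 x1=0x00 x2=0x84 x3=0x11 x4=0x76 x5=0x95  N=1 Z=0
after  7: x0=0x84 x1=0x00 x2=0x84 x3=0x11 x4=0x76 x5=0x95  N=1 Z=0
after  8: x0=0x0e x1=0x00 x2=0x84 x3=0x11 x4=0x76 x5=0x95  N=0 Z=0
after  9: x0=0x0e x1=0x00 x2=0x84 x3=0x0e x4=0x76 x5=0x95  N=0 Z=0
after 10: x0=0x0e x1=0x00 x2=0x84 x3=0x76 x4=0x76 x5=0x95  N=0 Z=0
-- IRQ taken; context saved, return-PC = 11 --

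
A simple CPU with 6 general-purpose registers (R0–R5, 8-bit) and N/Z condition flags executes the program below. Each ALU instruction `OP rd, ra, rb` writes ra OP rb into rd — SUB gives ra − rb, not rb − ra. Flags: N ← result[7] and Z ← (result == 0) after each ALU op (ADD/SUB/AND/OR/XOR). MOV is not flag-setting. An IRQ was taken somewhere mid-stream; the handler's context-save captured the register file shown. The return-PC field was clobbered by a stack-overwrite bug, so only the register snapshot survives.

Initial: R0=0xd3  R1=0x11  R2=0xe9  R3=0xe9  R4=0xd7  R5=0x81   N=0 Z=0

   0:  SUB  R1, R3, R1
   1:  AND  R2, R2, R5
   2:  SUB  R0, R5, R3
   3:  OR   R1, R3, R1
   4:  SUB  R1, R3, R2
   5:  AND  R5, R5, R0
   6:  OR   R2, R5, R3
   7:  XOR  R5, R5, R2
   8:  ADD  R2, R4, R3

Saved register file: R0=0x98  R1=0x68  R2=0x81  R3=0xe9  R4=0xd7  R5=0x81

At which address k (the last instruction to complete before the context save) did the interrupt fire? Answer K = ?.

after  0: R0=0xd3 R1=0xd8 R2=0xe9 R3=0xe9 R4=0xd7 R5=0x81  N=1 Z=0
after  1: R0=0xd3 R1=0xd8 R2=0x81 R3=0xe9 R4=0xd7 R5=0x81  N=1 Z=0
after  2: R0=0x98 R1=0xd8 R2=0x81 R3=0xe9 R4=0xd7 R5=0x81  N=1 Z=0
after  3: R0=0x98 R1=0xf9 R2=0x81 R3=0xe9 R4=0xd7 R5=0x81  N=1 Z=0
after  4: R0=0x98 R1=0x68 R2=0x81 R3=0xe9 R4=0xd7 R5=0x81  N=0 Z=0
-- IRQ taken; context saved, return-PC = 5 --

K = 4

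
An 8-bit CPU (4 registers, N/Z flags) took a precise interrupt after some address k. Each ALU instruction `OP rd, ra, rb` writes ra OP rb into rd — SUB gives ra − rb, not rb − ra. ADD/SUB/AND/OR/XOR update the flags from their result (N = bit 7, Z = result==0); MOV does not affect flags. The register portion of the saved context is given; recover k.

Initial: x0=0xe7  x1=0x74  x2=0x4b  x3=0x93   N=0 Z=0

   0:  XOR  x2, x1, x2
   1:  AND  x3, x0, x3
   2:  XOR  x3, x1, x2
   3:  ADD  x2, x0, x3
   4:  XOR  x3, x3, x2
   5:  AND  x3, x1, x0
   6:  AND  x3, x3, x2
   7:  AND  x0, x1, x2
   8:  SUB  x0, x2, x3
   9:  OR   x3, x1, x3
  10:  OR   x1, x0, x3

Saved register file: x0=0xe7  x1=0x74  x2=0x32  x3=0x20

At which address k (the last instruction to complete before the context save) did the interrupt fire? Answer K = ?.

K = 6

after  0: x0=0xe7 x1=0x74 x2=0x3f x3=0x93  N=0 Z=0
after  1: x0=0xe7 x1=0x74 x2=0x3f x3=0x83  N=1 Z=0
after  2: x0=0xe7 x1=0x74 x2=0x3f x3=0x4b  N=0 Z=0
after  3: x0=0xe7 x1=0x74 x2=0x32 x3=0x4b  N=0 Z=0
after  4: x0=0xe7 x1=0x74 x2=0x32 x3=0x79  N=0 Z=0
after  5: x0=0xe7 x1=0x74 x2=0x32 x3=0x64  N=0 Z=0
after  6: x0=0xe7 x1=0x74 x2=0x32 x3=0x20  N=0 Z=0
-- IRQ taken; context saved, return-PC = 7 --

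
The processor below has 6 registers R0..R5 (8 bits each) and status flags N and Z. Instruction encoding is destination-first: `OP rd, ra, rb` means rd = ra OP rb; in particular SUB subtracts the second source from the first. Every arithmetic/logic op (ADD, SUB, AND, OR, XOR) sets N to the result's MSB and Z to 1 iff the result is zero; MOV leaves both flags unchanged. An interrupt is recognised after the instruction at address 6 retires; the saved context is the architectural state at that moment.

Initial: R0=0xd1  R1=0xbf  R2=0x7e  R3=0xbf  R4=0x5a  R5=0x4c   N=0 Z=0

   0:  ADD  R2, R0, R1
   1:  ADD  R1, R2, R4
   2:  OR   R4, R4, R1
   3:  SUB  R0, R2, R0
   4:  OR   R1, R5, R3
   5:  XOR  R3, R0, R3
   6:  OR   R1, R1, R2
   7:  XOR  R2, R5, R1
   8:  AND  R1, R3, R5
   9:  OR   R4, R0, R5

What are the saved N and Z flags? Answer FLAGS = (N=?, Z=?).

FLAGS = (N=1, Z=0)

after  0: R0=0xd1 R1=0xbf R2=0x90 R3=0xbf R4=0x5a R5=0x4c  N=1 Z=0
after  1: R0=0xd1 R1=0xea R2=0x90 R3=0xbf R4=0x5a R5=0x4c  N=1 Z=0
after  2: R0=0xd1 R1=0xea R2=0x90 R3=0xbf R4=0xfa R5=0x4c  N=1 Z=0
after  3: R0=0xbf R1=0xea R2=0x90 R3=0xbf R4=0xfa R5=0x4c  N=1 Z=0
after  4: R0=0xbf R1=0xff R2=0x90 R3=0xbf R4=0xfa R5=0x4c  N=1 Z=0
after  5: R0=0xbf R1=0xff R2=0x90 R3=0x00 R4=0xfa R5=0x4c  N=0 Z=1
after  6: R0=0xbf R1=0xff R2=0x90 R3=0x00 R4=0xfa R5=0x4c  N=1 Z=0
-- IRQ taken; context saved, return-PC = 7 --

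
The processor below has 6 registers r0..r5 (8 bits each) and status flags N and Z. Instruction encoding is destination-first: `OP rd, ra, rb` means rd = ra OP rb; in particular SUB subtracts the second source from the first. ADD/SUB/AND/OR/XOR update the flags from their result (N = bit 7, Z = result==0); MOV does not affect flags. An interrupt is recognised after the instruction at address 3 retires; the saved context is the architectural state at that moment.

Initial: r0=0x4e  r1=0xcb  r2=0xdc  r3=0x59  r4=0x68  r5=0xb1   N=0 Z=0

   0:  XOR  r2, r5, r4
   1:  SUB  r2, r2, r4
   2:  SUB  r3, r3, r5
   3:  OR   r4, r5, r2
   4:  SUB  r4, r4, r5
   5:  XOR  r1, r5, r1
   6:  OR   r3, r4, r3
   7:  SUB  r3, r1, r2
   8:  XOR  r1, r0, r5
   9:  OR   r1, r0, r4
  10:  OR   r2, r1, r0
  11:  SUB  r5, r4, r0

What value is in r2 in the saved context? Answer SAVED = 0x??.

after  0: r0=0x4e r1=0xcb r2=0xd9 r3=0x59 r4=0x68 r5=0xb1  N=1 Z=0
after  1: r0=0x4e r1=0xcb r2=0x71 r3=0x59 r4=0x68 r5=0xb1  N=0 Z=0
after  2: r0=0x4e r1=0xcb r2=0x71 r3=0xa8 r4=0x68 r5=0xb1  N=1 Z=0
after  3: r0=0x4e r1=0xcb r2=0x71 r3=0xa8 r4=0xf1 r5=0xb1  N=1 Z=0
-- IRQ taken; context saved, return-PC = 4 --

SAVED = 0x71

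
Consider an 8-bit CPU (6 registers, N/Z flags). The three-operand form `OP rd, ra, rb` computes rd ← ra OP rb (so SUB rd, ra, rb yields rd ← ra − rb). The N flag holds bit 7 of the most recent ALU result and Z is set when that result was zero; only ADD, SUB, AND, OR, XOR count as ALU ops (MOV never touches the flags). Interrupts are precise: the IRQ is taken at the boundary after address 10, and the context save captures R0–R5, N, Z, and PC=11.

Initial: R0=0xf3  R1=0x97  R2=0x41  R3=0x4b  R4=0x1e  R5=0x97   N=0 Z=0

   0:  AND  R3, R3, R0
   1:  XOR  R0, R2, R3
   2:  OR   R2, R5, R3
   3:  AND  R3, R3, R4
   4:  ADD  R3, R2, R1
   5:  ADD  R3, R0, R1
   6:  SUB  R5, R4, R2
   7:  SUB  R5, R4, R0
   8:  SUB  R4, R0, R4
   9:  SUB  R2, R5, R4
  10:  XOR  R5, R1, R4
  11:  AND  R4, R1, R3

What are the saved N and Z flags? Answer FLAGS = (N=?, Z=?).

after  0: R0=0xf3 R1=0x97 R2=0x41 R3=0x43 R4=0x1e R5=0x97  N=0 Z=0
after  1: R0=0x02 R1=0x97 R2=0x41 R3=0x43 R4=0x1e R5=0x97  N=0 Z=0
after  2: R0=0x02 R1=0x97 R2=0xd7 R3=0x43 R4=0x1e R5=0x97  N=1 Z=0
after  3: R0=0x02 R1=0x97 R2=0xd7 R3=0x02 R4=0x1e R5=0x97  N=0 Z=0
after  4: R0=0x02 R1=0x97 R2=0xd7 R3=0x6e R4=0x1e R5=0x97  N=0 Z=0
after  5: R0=0x02 R1=0x97 R2=0xd7 R3=0x99 R4=0x1e R5=0x97  N=1 Z=0
after  6: R0=0x02 R1=0x97 R2=0xd7 R3=0x99 R4=0x1e R5=0x47  N=0 Z=0
after  7: R0=0x02 R1=0x97 R2=0xd7 R3=0x99 R4=0x1e R5=0x1c  N=0 Z=0
after  8: R0=0x02 R1=0x97 R2=0xd7 R3=0x99 R4=0xe4 R5=0x1c  N=1 Z=0
after  9: R0=0x02 R1=0x97 R2=0x38 R3=0x99 R4=0xe4 R5=0x1c  N=0 Z=0
after 10: R0=0x02 R1=0x97 R2=0x38 R3=0x99 R4=0xe4 R5=0x73  N=0 Z=0
-- IRQ taken; context saved, return-PC = 11 --

FLAGS = (N=0, Z=0)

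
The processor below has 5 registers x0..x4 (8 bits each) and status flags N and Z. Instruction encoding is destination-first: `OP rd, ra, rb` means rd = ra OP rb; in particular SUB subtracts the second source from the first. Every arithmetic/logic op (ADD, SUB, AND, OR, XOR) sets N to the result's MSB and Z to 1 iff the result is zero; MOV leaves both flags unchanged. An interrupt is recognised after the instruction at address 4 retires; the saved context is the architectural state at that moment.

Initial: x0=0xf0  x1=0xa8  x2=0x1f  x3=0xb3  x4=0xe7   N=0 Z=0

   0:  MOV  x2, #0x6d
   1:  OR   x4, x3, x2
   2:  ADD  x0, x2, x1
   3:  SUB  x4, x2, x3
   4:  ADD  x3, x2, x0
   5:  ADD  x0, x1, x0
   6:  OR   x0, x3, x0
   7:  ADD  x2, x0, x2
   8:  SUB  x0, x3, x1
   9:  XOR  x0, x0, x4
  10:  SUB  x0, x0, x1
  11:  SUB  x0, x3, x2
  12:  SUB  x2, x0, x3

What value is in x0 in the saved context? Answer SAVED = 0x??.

SAVED = 0x15

after  0: x0=0xf0 x1=0xa8 x2=0x6d x3=0xb3 x4=0xe7  N=0 Z=0
after  1: x0=0xf0 x1=0xa8 x2=0x6d x3=0xb3 x4=0xff  N=1 Z=0
after  2: x0=0x15 x1=0xa8 x2=0x6d x3=0xb3 x4=0xff  N=0 Z=0
after  3: x0=0x15 x1=0xa8 x2=0x6d x3=0xb3 x4=0xba  N=1 Z=0
after  4: x0=0x15 x1=0xa8 x2=0x6d x3=0x82 x4=0xba  N=1 Z=0
-- IRQ taken; context saved, return-PC = 5 --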